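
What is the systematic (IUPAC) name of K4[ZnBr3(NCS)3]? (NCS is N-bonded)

The 4 potassium counter-ions carry a total charge of +4, so each complex ion is 4−.
Ligand charges: 3×isothiocyanato (-1 each), 3×bromo (-1 each); total -6. So Zn + (-6) = 4−, giving Zn = +2.
Ligands are named alphabetically: bromo before isothiocyanato.
The complex ion is anionic, so zinc takes the -ate form zincate(II).

potassium tribromotriisothiocyanatozincate(II)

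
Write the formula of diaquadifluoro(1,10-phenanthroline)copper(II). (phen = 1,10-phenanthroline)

[CuF2(H2O)2(phen)]

Ligands: 2 aqua (H2O, neutral), 1 1,10-phenanthroline (phen, neutral), 2 fluoro (F, -1). Ligand charge sum = -2.
With Cu in oxidation state +2, the complex ion is [Cu...].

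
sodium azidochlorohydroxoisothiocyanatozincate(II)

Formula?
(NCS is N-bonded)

Ligands: 1 chloro (Cl, -1), 1 isothiocyanato (NCS, -1), 1 azido (N3, -1), 1 hydroxo (OH, -1). Ligand charge sum = -4.
With Zn in oxidation state +2, the complex ion is [Zn...]^2−.
Charge balance with sodium (+1) requires 1 complex ion per 2 sodium.

Na2[ZnCl(N3)(NCS)(OH)]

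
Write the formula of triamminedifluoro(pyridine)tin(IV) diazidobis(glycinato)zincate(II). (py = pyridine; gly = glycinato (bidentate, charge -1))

Cation [Sn…]: ligand charges -2, Sn(IV) ⇒ ion charge 2+.
Anion [Zn…]: ligand charges -4, Zn(II) ⇒ ion charge 2−.
One 2+ cation balances one 2− anion.

[SnF2(NH3)3(py)][Zn(gly)2(N3)2]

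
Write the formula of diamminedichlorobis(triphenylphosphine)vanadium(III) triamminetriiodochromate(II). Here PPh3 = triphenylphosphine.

Cation [V…]: ligand charges -2, V(III) ⇒ ion charge 1+.
Anion [Cr…]: ligand charges -3, Cr(II) ⇒ ion charge 1−.

[VCl2(NH3)2(PPh3)2][CrI3(NH3)3]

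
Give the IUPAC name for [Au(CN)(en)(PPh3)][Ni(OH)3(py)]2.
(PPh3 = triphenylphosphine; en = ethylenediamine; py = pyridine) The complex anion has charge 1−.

cyano(ethylenediamine)(triphenylphosphine)gold(III) trihydroxo(pyridine)nickelate(II)

Both ions are complex: the cation is named first with the plain metal name, the anion second with the -ate form; each ion's ligands are alphabetised independently.
The complex anion is given as 1−; its ligand charges sum to -3, so Ni = +2.
With 2 anions per cation, the cation must be 2×1 = 2+.
Cation: ligand charges sum to -1; for the ion to be 2+, Au = +3.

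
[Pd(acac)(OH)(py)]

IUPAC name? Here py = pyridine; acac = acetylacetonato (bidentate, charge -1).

(acetylacetonato)hydroxo(pyridine)palladium(II)

There is no counter-ion, so the complex is neutral overall.
Ligand charges: 1×hydroxo (-1 each), 1×pyridine (neutral), 1×acetylacetonato (-1 each); total -2. So Pd + (-2) = 0, giving Pd = +2.
Ligands are named alphabetically: acetylacetonato before hydroxo before pyridine.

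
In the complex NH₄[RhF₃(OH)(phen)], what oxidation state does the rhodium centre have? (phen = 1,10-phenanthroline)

+3

1 ammonium outside the brackets (+1 each) → the complex ion is 1−.
Ligand charges: 1×OH = -1; 3×F = -3; 1×phen neutral; sum -4.
Rh + (-4) = 1− ⇒ Rh is +3.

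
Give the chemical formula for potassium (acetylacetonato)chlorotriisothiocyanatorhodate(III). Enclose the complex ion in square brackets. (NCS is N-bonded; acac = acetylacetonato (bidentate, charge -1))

K2[Rh(acac)Cl(NCS)3]

Ligands: 3 isothiocyanato (NCS, -1), 1 acetylacetonato (acac, -1), 1 chloro (Cl, -1). Ligand charge sum = -5.
With Rh in oxidation state +3, the complex ion is [Rh...]^2−.
Charge balance with potassium (+1) requires 1 complex ion per 2 potassium.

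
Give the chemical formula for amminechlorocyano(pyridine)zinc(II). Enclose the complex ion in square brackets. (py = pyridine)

[ZnCl(CN)(NH3)(py)]

Ligands: 1 ammine (NH3, neutral), 1 cyano (CN, -1), 1 pyridine (py, neutral), 1 chloro (Cl, -1). Ligand charge sum = -2.
With Zn in oxidation state +2, the complex ion is [Zn...].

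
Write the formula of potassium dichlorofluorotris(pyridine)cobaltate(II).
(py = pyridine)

K[CoCl2F(py)3]

Ligands: 3 pyridine (py, neutral), 2 chloro (Cl, -1), 1 fluoro (F, -1). Ligand charge sum = -3.
With Co in oxidation state +2, the complex ion is [Co...]^1−.
Charge balance with potassium (+1) requires 1 complex ion per 1 potassium.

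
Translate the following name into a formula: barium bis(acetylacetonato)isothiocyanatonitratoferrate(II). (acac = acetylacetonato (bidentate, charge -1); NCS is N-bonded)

Ligands: 2 acetylacetonato (acac, -1), 1 isothiocyanato (NCS, -1), 1 nitrato (NO3, -1). Ligand charge sum = -4.
With Fe in oxidation state +2, the complex ion is [Fe...]^2−.
Charge balance with barium (+2) requires 1 complex ion per 1 barium.

Ba[Fe(acac)2(NCS)(NO3)]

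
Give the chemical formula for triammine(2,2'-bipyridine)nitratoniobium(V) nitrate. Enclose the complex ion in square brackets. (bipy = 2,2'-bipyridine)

[Nb(bipy)(NH3)3(NO3)](NO3)4

Ligands: 3 ammine (NH3, neutral), 1 nitrato (NO3, -1), 1 2,2'-bipyridine (bipy, neutral). Ligand charge sum = -1.
Charge balance with nitrate (-1) requires 1 complex ion per 4 nitrate.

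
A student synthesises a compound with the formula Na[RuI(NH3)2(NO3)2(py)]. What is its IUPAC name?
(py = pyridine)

sodium diammineiododinitrato(pyridine)ruthenate(II)

The 1 sodium counter-ion carries a total charge of +1, so each complex ion is 1−.
Ligand charges: 1×iodo (-1 each), 2×nitrato (-1 each), 2×ammine (neutral), 1×pyridine (neutral); total -3. So Ru + (-3) = 1−, giving Ru = +2.
The complex ion is anionic, so ruthenium takes the -ate form ruthenate(II).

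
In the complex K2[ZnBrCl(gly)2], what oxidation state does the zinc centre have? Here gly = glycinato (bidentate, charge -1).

2 potassium outside the brackets (+1 each) → the complex ion is 2−.
Ligand charges: 1×Cl = -1; 1×Br = -1; 2×gly = -2; sum -4.
Zn + (-4) = 2− ⇒ Zn is +2.

+2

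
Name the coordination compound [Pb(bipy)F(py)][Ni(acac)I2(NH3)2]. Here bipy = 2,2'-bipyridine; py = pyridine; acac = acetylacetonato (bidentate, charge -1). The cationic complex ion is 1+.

(2,2'-bipyridine)fluoro(pyridine)lead(II) (acetylacetonato)diamminediiodonickelate(II)

Both ions are complex: the cation is named first with the plain metal name, the anion second with the -ate form; each ion's ligands are alphabetised independently.
The complex cation is given as 1+; its ligand charges sum to -1, so Pb = +2.
A 1:1 salt means the anion carries the equal and opposite charge, 1−.
Anion: ligand charges sum to -3; for the ion to be 1−, Ni = +2.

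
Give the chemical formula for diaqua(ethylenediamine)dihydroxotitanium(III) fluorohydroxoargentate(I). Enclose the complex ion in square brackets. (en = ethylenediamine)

[Ti(en)(H2O)2(OH)2][AgF(OH)]

Cation [Ti…]: ligand charges -2, Ti(III) ⇒ ion charge 1+.
Anion [Ag…]: ligand charges -2, Ag(I) ⇒ ion charge 1−.
One 1+ cation balances one 1− anion.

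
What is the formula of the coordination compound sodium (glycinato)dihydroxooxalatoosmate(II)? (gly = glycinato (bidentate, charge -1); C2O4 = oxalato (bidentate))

Ligands: 1 glycinato (gly, -1), 2 hydroxo (OH, -1), 1 oxalato (C2O4, -2). Ligand charge sum = -5.
Charge balance with sodium (+1) requires 1 complex ion per 3 sodium.

Na3[Os(C2O4)(gly)(OH)2]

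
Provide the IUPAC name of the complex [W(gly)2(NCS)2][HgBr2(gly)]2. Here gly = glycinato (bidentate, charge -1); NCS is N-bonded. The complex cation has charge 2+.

bis(glycinato)diisothiocyanatotungsten(VI) dibromo(glycinato)mercurate(II)

Both ions are complex: the cation is named first with the plain metal name, the anion second with the -ate form; each ion's ligands are alphabetised independently.
The complex cation is given as 2+; its ligand charges sum to -4, so W = +6.
With 2 anions per cation, each anion must be 2/2 = 1−.
Anion: ligand charges sum to -3; for the ion to be 1−, Hg = +2.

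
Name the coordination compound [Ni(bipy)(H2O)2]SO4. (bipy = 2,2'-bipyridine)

diaqua(2,2'-bipyridine)nickel(II) sulfate

The 1 sulfate counter-ion carries a total charge of -2, so each complex ion is 2+.
Ligand charges: 1×2,2'-bipyridine (neutral), 2×aqua (neutral); total 0. So Ni + (0) = 2+, giving Ni = +2.
Ligands are named alphabetically: aqua before bipyridine.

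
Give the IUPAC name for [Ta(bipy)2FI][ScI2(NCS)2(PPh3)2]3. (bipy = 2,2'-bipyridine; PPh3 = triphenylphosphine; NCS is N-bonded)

bis(2,2'-bipyridine)fluoroiodotantalum(V) diiododiisothiocyanatobis(triphenylphosphine)scandate(III)

Scandium is always +3 in its complexes; the anion's ligand charges sum to -4, so the complex anion is 1−.
With 3 anions per cation, the cation must be 3×1 = 3+.
Cation: ligand charges sum to -2; for the ion to be 3+, Ta = +5.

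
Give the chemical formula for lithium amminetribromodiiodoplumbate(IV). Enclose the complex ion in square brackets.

Ligands: 2 iodo (I, -1), 1 ammine (NH3, neutral), 3 bromo (Br, -1). Ligand charge sum = -5.
With Pb in oxidation state +4, the complex ion is [Pb...]^1−.
Charge balance with lithium (+1) requires 1 complex ion per 1 lithium.

Li[PbBr3I2(NH3)]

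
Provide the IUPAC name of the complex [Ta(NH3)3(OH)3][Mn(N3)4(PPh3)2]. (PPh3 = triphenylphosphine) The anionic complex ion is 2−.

Both ions are complex: the cation is named first with the plain metal name, the anion second with the -ate form; each ion's ligands are alphabetised independently.
The complex anion is given as 2−; its ligand charges sum to -4, so Mn = +2.
A 1:1 salt means the cation carries the equal and opposite charge, 2+.
Cation: ligand charges sum to -3; for the ion to be 2+, Ta = +5.

triamminetrihydroxotantalum(V) tetraazidobis(triphenylphosphine)manganate(II)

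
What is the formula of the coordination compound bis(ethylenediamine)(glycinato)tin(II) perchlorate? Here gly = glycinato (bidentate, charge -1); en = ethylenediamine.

Ligands: 1 glycinato (gly, -1), 2 ethylenediamine (en, neutral). Ligand charge sum = -1.
With Sn in oxidation state +2, the complex ion is [Sn...]^1+.
Charge balance with perchlorate (-1) requires 1 complex ion per 1 perchlorate.

[Sn(en)2(gly)]ClO4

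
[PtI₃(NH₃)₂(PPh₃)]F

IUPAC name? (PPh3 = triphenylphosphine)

diamminetriiodo(triphenylphosphine)platinum(IV) fluoride

The 1 fluoride counter-ion carries a total charge of -1, so each complex ion is 1+.
Ligand charges: 2×ammine (neutral), 3×iodo (-1 each), 1×triphenylphosphine (neutral); total -3. So Pt + (-3) = 1+, giving Pt = +4.
Ligands are named alphabetically: ammine before iodo before triphenylphosphine.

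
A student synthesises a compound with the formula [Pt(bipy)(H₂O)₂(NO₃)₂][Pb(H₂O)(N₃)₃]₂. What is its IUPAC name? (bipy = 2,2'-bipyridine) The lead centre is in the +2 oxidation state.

diaqua(2,2'-bipyridine)dinitratoplatinum(IV) aquatriazidoplumbate(II)

Both ions are complex: the cation is named first with the plain metal name, the anion second with the -ate form; each ion's ligands are alphabetised independently.
Pb is given as +2; the anion's ligand charges sum to -3, so the complex anion is 1−.
With 2 anions per cation, the cation must be 2×1 = 2+.
Cation: ligand charges sum to -2; for the ion to be 2+, Pt = +4.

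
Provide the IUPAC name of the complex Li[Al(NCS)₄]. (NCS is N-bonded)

The 1 lithium counter-ion carries a total charge of +1, so each complex ion is 1−.
Ligand charges: 4×isothiocyanato (-1 each); total -4. So Al + (-4) = 1−, giving Al = +3.
The complex ion is anionic, so aluminium takes the -ate form aluminate(III).

lithium tetraisothiocyanatoaluminate(III)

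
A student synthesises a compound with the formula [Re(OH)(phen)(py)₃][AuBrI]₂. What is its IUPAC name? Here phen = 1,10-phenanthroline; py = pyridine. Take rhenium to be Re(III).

Both ions are complex: the cation is named first with the plain metal name, the anion second with the -ate form; each ion's ligands are alphabetised independently.
Re is given as +3; the cation's ligand charges sum to -1, so the complex cation is 2+.
With 2 anions per cation, each anion must be 2/2 = 1−.
Anion: ligand charges sum to -2; for the ion to be 1−, Au = +1.

hydroxo(1,10-phenanthroline)tris(pyridine)rhenium(III) bromoiodoaurate(I)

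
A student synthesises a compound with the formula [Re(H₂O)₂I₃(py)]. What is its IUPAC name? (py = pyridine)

diaquatriiodo(pyridine)rhenium(III)

There is no counter-ion, so the complex is neutral overall.
Ligand charges: 3×iodo (-1 each), 2×aqua (neutral), 1×pyridine (neutral); total -3. So Re + (-3) = 0, giving Re = +3.
Ligands are named alphabetically: aqua before iodo before pyridine.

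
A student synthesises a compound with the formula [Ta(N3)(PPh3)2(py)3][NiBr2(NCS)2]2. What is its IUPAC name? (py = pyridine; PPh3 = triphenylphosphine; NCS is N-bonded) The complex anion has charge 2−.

azidotris(pyridine)bis(triphenylphosphine)tantalum(V) dibromodiisothiocyanatonickelate(II)

The complex anion is given as 2−; its ligand charges sum to -4, so Ni = +2.
With 2 anions per cation, the cation must be 2×2 = 4+.
Cation: ligand charges sum to -1; for the ion to be 4+, Ta = +5.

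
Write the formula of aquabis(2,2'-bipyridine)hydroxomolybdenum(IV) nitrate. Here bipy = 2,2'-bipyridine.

[Mo(bipy)2(H2O)(OH)](NO3)3

Ligands: 1 hydroxo (OH, -1), 2 2,2'-bipyridine (bipy, neutral), 1 aqua (H2O, neutral). Ligand charge sum = -1.
With Mo in oxidation state +4, the complex ion is [Mo...]^3+.
Charge balance with nitrate (-1) requires 1 complex ion per 3 nitrate.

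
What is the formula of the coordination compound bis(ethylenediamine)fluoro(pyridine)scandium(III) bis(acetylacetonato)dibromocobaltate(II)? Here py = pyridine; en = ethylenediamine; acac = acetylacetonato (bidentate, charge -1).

Cation [Sc…]: ligand charges -1, Sc(III) ⇒ ion charge 2+.
Anion [Co…]: ligand charges -4, Co(II) ⇒ ion charge 2−.
One 2+ cation balances one 2− anion.

[Sc(en)2F(py)][Co(acac)2Br2]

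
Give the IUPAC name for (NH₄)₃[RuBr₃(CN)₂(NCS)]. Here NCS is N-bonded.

ammonium tribromodicyanoisothiocyanatoruthenate(III)

The 3 ammonium counter-ions carry a total charge of +3, so each complex ion is 3−.
Ligand charges: 3×bromo (-1 each), 1×isothiocyanato (-1 each), 2×cyano (-1 each); total -6. So Ru + (-6) = 3−, giving Ru = +3.
Ligands are named alphabetically: bromo before cyano before isothiocyanato.
The complex ion is anionic, so ruthenium takes the -ate form ruthenate(III).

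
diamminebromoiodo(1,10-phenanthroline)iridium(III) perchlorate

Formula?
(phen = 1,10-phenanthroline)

[IrBrI(NH3)2(phen)]ClO4

Ligands: 2 ammine (NH3, neutral), 1 iodo (I, -1), 1 1,10-phenanthroline (phen, neutral), 1 bromo (Br, -1). Ligand charge sum = -2.
With Ir in oxidation state +3, the complex ion is [Ir...]^1+.
Charge balance with perchlorate (-1) requires 1 complex ion per 1 perchlorate.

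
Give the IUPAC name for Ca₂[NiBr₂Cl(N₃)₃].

calcium triazidodibromochloronickelate(II)

The 2 calcium counter-ions carry a total charge of +4, so each complex ion is 4−.
Ligand charges: 1×chloro (-1 each), 2×bromo (-1 each), 3×azido (-1 each); total -6. So Ni + (-6) = 4−, giving Ni = +2.
Ligands are named alphabetically: azido before bromo before chloro.
The complex ion is anionic, so nickel takes the -ate form nickelate(II).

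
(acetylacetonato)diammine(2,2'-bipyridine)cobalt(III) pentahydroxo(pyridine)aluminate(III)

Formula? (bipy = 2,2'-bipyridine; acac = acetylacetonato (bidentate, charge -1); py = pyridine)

Cation [Co…]: ligand charges -1, Co(III) ⇒ ion charge 2+.
Anion [Al…]: ligand charges -5, Al(III) ⇒ ion charge 2−.
One 2+ cation balances one 2− anion.

[Co(acac)(bipy)(NH3)2][Al(OH)5(py)]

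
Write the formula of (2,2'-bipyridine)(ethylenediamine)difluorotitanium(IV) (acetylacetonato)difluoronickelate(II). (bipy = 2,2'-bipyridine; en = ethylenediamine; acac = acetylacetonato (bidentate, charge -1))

Cation [Ti…]: ligand charges -2, Ti(IV) ⇒ ion charge 2+.
Anion [Ni…]: ligand charges -3, Ni(II) ⇒ ion charge 1−.
One 2+ cation requires 2 of the 1− anion.

[Ti(bipy)(en)F2][Ni(acac)F2]2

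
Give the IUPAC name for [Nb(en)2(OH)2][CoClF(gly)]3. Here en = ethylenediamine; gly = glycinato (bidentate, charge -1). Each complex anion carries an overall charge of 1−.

bis(ethylenediamine)dihydroxoniobium(V) chlorofluoro(glycinato)cobaltate(II)

The complex anion is given as 1−; its ligand charges sum to -3, so Co = +2.
With 3 anions per cation, the cation must be 3×1 = 3+.
Cation: ligand charges sum to -2; for the ion to be 3+, Nb = +5.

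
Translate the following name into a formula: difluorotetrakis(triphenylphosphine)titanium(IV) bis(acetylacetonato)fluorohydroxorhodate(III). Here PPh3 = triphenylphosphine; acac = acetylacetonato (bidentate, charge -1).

Cation [Ti…]: ligand charges -2, Ti(IV) ⇒ ion charge 2+.
Anion [Rh…]: ligand charges -4, Rh(III) ⇒ ion charge 1−.

[TiF2(PPh3)4][Rh(acac)2F(OH)]2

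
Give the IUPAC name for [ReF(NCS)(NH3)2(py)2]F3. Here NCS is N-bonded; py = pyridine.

diamminefluoroisothiocyanatobis(pyridine)rhenium(V) fluoride

The 3 fluoride counter-ions carry a total charge of -3, so each complex ion is 3+.
Ligand charges: 1×fluoro (-1 each), 1×isothiocyanato (-1 each), 2×pyridine (neutral), 2×ammine (neutral); total -2. So Re + (-2) = 3+, giving Re = +5.
Ligands are named alphabetically: ammine before fluoro before isothiocyanato before pyridine.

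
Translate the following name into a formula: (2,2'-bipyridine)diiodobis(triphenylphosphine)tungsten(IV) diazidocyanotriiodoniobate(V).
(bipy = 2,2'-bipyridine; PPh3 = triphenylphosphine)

[W(bipy)I2(PPh3)2][Nb(CN)I3(N3)2]2

Cation [W…]: ligand charges -2, W(IV) ⇒ ion charge 2+.
Anion [Nb…]: ligand charges -6, Nb(V) ⇒ ion charge 1−.
One 2+ cation requires 2 of the 1− anion.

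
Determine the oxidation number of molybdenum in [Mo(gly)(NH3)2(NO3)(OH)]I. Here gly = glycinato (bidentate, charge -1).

1 iodide outside the brackets (-1 each) → the complex ion is 1+.
Ligand charges: 1×OH = -1; 2×NH3 neutral; 1×NO3 = -1; 1×gly = -1; sum -3.
Mo + (-3) = 1+ ⇒ Mo is +4.

+4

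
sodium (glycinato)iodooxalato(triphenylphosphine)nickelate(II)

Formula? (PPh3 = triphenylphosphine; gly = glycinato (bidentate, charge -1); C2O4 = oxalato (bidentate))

Na2[Ni(C2O4)(gly)I(PPh3)]

Ligands: 1 triphenylphosphine (PPh3, neutral), 1 iodo (I, -1), 1 glycinato (gly, -1), 1 oxalato (C2O4, -2). Ligand charge sum = -4.
Charge balance with sodium (+1) requires 1 complex ion per 2 sodium.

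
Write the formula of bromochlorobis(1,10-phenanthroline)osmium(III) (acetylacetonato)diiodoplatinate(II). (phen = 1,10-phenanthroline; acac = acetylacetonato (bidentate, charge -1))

[OsBrCl(phen)2][Pt(acac)I2]

Cation [Os…]: ligand charges -2, Os(III) ⇒ ion charge 1+.
Anion [Pt…]: ligand charges -3, Pt(II) ⇒ ion charge 1−.
One 1+ cation balances one 1− anion.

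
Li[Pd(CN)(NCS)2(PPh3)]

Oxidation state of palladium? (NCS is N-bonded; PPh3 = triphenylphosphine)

1 lithium outside the brackets (+1 each) → the complex ion is 1−.
Ligand charges: 2×NCS = -2; 1×CN = -1; 1×PPh3 neutral; sum -3.
Pd + (-3) = 1− ⇒ Pd is +2.

+2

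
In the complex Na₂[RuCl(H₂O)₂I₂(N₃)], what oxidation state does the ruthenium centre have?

+2

2 sodium outside the brackets (+1 each) → the complex ion is 2−.
Ligand charges: 1×Cl = -1; 2×H2O neutral; 1×N3 = -1; 2×I = -2; sum -4.
Ru + (-4) = 2− ⇒ Ru is +2.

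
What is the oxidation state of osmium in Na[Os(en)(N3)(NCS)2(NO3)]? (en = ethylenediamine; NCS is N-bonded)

+3

1 sodium outside the brackets (+1 each) → the complex ion is 1−.
Ligand charges: 1×en neutral; 1×N3 = -1; 2×NCS = -2; 1×NO3 = -1; sum -4.
Os + (-4) = 1− ⇒ Os is +3.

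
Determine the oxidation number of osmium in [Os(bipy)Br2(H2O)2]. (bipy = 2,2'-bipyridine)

+2

No counter-ion: the bracketed complex is neutral.
Ligand charges: 2×H2O neutral; 2×Br = -2; 1×bipy neutral; sum -2.
Os + (-2) = 0 ⇒ Os is +2.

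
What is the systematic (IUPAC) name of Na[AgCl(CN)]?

sodium chlorocyanoargentate(I)

The 1 sodium counter-ion carries a total charge of +1, so each complex ion is 1−.
Ligand charges: 1×chloro (-1 each), 1×cyano (-1 each); total -2. So Ag + (-2) = 1−, giving Ag = +1.
Ligands are named alphabetically: chloro before cyano.
The complex ion is anionic, so silver takes the -ate form argentate(I).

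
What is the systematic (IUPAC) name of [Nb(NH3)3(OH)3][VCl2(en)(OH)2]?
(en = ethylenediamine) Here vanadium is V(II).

Both ions are complex: the cation is named first with the plain metal name, the anion second with the -ate form; each ion's ligands are alphabetised independently.
V is given as +2; the anion's ligand charges sum to -4, so the complex anion is 2−.
A 1:1 salt means the cation carries the equal and opposite charge, 2+.
Cation: ligand charges sum to -3; for the ion to be 2+, Nb = +5.

triamminetrihydroxoniobium(V) dichloro(ethylenediamine)dihydroxovanadate(II)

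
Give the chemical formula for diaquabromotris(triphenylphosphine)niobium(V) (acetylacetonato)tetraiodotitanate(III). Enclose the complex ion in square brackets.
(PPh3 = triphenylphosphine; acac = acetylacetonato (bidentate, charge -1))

[NbBr(H2O)2(PPh3)3][Ti(acac)I4]2

Cation [Nb…]: ligand charges -1, Nb(V) ⇒ ion charge 4+.
Anion [Ti…]: ligand charges -5, Ti(III) ⇒ ion charge 2−.
One 4+ cation requires 2 of the 2− anion.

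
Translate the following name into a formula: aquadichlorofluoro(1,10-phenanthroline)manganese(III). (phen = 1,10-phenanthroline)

[MnCl2F(H2O)(phen)]

Ligands: 1 fluoro (F, -1), 1 1,10-phenanthroline (phen, neutral), 2 chloro (Cl, -1), 1 aqua (H2O, neutral). Ligand charge sum = -3.
With Mn in oxidation state +3, the complex ion is [Mn...].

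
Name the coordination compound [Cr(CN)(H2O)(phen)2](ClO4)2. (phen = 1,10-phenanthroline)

The 2 perchlorate counter-ions carry a total charge of -2, so each complex ion is 2+.
Ligand charges: 2×1,10-phenanthroline (neutral), 1×aqua (neutral), 1×cyano (-1 each); total -1. So Cr + (-1) = 2+, giving Cr = +3.
Ligands are named alphabetically: aqua before cyano before phenanthroline.

aquacyanobis(1,10-phenanthroline)chromium(III) perchlorate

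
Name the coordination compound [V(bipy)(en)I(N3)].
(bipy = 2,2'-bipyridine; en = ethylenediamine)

azido(2,2'-bipyridine)(ethylenediamine)iodovanadium(II)

There is no counter-ion, so the complex is neutral overall.
Ligand charges: 1×2,2'-bipyridine (neutral), 1×ethylenediamine (neutral), 1×azido (-1 each), 1×iodo (-1 each); total -2. So V + (-2) = 0, giving V = +2.
Ligands are named alphabetically: azido before bipyridine before ethylenediamine before iodo.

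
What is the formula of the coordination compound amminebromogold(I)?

Ligands: 1 bromo (Br, -1), 1 ammine (NH3, neutral). Ligand charge sum = -1.
With Au in oxidation state +1, the complex ion is [Au...].

[AuBr(NH3)]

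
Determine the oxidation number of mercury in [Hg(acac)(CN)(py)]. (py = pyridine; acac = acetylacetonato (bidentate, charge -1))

No counter-ion: the bracketed complex is neutral.
Ligand charges: 1×CN = -1; 1×py neutral; 1×acac = -1; sum -2.
Hg + (-2) = 0 ⇒ Hg is +2.

+2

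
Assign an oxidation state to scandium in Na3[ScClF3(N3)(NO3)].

3 sodium outside the brackets (+1 each) → the complex ion is 3−.
Ligand charges: 1×Cl = -1; 3×F = -3; 1×NO3 = -1; 1×N3 = -1; sum -6.
Sc + (-6) = 3− ⇒ Sc is +3.

+3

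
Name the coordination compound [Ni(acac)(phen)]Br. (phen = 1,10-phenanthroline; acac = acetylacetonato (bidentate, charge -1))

The 1 bromide counter-ion carries a total charge of -1, so each complex ion is 1+.
Ligand charges: 1×1,10-phenanthroline (neutral), 1×acetylacetonato (-1 each); total -1. So Ni + (-1) = 1+, giving Ni = +2.
Ligands are named alphabetically: acetylacetonato before phenanthroline.

(acetylacetonato)(1,10-phenanthroline)nickel(II) bromide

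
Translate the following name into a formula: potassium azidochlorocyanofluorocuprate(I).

K3[CuCl(CN)F(N3)]

Ligands: 1 fluoro (F, -1), 1 chloro (Cl, -1), 1 azido (N3, -1), 1 cyano (CN, -1). Ligand charge sum = -4.
With Cu in oxidation state +1, the complex ion is [Cu...]^3−.
Charge balance with potassium (+1) requires 1 complex ion per 3 potassium.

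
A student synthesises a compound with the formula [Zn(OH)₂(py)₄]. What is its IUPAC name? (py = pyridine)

dihydroxotetrakis(pyridine)zinc(II)

There is no counter-ion, so the complex is neutral overall.
Ligand charges: 2×hydroxo (-1 each), 4×pyridine (neutral); total -2. So Zn + (-2) = 0, giving Zn = +2.
Ligands are named alphabetically: hydroxo before pyridine.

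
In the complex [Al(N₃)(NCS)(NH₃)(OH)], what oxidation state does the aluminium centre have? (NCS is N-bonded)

No counter-ion: the bracketed complex is neutral.
Ligand charges: 1×N3 = -1; 1×OH = -1; 1×NH3 neutral; 1×NCS = -1; sum -3.
Al + (-3) = 0 ⇒ Al is +3.

+3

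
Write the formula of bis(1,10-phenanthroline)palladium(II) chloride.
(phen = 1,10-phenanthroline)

[Pd(phen)2]Cl2

Ligands: 2 1,10-phenanthroline (phen, neutral). Ligand charge sum = 0.
With Pd in oxidation state +2, the complex ion is [Pd...]^2+.
Charge balance with chloride (-1) requires 1 complex ion per 2 chloride.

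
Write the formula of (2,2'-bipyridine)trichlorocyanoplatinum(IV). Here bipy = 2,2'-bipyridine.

[Pt(bipy)Cl3(CN)]

Ligands: 1 cyano (CN, -1), 3 chloro (Cl, -1), 1 2,2'-bipyridine (bipy, neutral). Ligand charge sum = -4.
With Pt in oxidation state +4, the complex ion is [Pt...].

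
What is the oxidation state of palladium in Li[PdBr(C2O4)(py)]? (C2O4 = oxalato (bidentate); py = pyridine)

1 lithium outside the brackets (+1 each) → the complex ion is 1−.
Ligand charges: 1×C2O4 = -2; 1×py neutral; 1×Br = -1; sum -3.
Pd + (-3) = 1− ⇒ Pd is +2.

+2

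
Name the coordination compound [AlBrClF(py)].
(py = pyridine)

There is no counter-ion, so the complex is neutral overall.
Ligand charges: 1×fluoro (-1 each), 1×bromo (-1 each), 1×chloro (-1 each), 1×pyridine (neutral); total -3. So Al + (-3) = 0, giving Al = +3.
Ligands are named alphabetically: bromo before chloro before fluoro before pyridine.

bromochlorofluoro(pyridine)aluminium(III)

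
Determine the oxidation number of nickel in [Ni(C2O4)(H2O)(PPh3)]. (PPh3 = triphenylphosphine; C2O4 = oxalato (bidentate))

+2

No counter-ion: the bracketed complex is neutral.
Ligand charges: 1×H2O neutral; 1×PPh3 neutral; 1×C2O4 = -2; sum -2.
Ni + (-2) = 0 ⇒ Ni is +2.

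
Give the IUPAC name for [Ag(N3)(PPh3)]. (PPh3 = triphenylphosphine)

azido(triphenylphosphine)silver(I)

There is no counter-ion, so the complex is neutral overall.
Ligand charges: 1×azido (-1 each), 1×triphenylphosphine (neutral); total -1. So Ag + (-1) = 0, giving Ag = +1.
Ligands are named alphabetically: azido before triphenylphosphine.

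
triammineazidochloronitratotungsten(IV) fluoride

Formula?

[WCl(N3)(NH3)3(NO3)]F

Ligands: 1 nitrato (NO3, -1), 3 ammine (NH3, neutral), 1 chloro (Cl, -1), 1 azido (N3, -1). Ligand charge sum = -3.
Charge balance with fluoride (-1) requires 1 complex ion per 1 fluoride.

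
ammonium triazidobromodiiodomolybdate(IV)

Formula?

Ligands: 3 azido (N3, -1), 2 iodo (I, -1), 1 bromo (Br, -1). Ligand charge sum = -6.
With Mo in oxidation state +4, the complex ion is [Mo...]^2−.
Charge balance with ammonium (+1) requires 1 complex ion per 2 ammonium.

(NH4)2[MoBrI2(N3)3]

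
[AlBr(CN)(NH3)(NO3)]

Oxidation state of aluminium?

+3

No counter-ion: the bracketed complex is neutral.
Ligand charges: 1×NH3 neutral; 1×CN = -1; 1×Br = -1; 1×NO3 = -1; sum -3.
Al + (-3) = 0 ⇒ Al is +3.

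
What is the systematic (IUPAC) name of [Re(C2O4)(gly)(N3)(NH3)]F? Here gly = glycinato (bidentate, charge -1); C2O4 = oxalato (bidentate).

The 1 fluoride counter-ion carries a total charge of -1, so each complex ion is 1+.
Ligand charges: 1×glycinato (-1 each), 1×oxalato (-2 each), 1×ammine (neutral), 1×azido (-1 each); total -4. So Re + (-4) = 1+, giving Re = +5.
Ligands are named alphabetically: ammine before azido before glycinato before oxalato.

ammineazido(glycinato)oxalatorhenium(V) fluoride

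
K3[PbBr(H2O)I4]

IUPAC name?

The 3 potassium counter-ions carry a total charge of +3, so each complex ion is 3−.
Ligand charges: 4×iodo (-1 each), 1×bromo (-1 each), 1×aqua (neutral); total -5. So Pb + (-5) = 3−, giving Pb = +2.
The complex ion is anionic, so lead takes the -ate form plumbate(II).

potassium aquabromotetraiodoplumbate(II)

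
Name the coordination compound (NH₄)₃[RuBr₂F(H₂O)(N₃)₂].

ammonium aquadiazidodibromofluororuthenate(II)

The 3 ammonium counter-ions carry a total charge of +3, so each complex ion is 3−.
Ligand charges: 1×aqua (neutral), 1×fluoro (-1 each), 2×bromo (-1 each), 2×azido (-1 each); total -5. So Ru + (-5) = 3−, giving Ru = +2.
The complex ion is anionic, so ruthenium takes the -ate form ruthenate(II).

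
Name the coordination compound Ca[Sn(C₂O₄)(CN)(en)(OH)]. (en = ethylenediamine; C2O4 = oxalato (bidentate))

calcium cyano(ethylenediamine)hydroxooxalatostannate(II)

The 1 calcium counter-ion carries a total charge of +2, so each complex ion is 2−.
Ligand charges: 1×ethylenediamine (neutral), 1×cyano (-1 each), 1×oxalato (-2 each), 1×hydroxo (-1 each); total -4. So Sn + (-4) = 2−, giving Sn = +2.
Ligands are named alphabetically: cyano before ethylenediamine before hydroxo before oxalato.
The complex ion is anionic, so tin takes the -ate form stannate(II).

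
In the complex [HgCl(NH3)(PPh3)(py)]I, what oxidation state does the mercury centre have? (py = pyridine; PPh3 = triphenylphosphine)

1 iodide outside the brackets (-1 each) → the complex ion is 1+.
Ligand charges: 1×py neutral; 1×Cl = -1; 1×PPh3 neutral; 1×NH3 neutral; sum -1.
Hg + (-1) = 1+ ⇒ Hg is +2.

+2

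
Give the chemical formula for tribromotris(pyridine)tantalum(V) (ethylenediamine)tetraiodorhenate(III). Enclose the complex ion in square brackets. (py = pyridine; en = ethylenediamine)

[TaBr3(py)3][Re(en)I4]2

Cation [Ta…]: ligand charges -3, Ta(V) ⇒ ion charge 2+.
Anion [Re…]: ligand charges -4, Re(III) ⇒ ion charge 1−.
One 2+ cation requires 2 of the 1− anion.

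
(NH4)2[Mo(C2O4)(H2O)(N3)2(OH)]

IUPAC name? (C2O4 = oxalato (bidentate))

ammonium aquadiazidohydroxooxalatomolybdate(III)

The 2 ammonium counter-ions carry a total charge of +2, so each complex ion is 2−.
Ligand charges: 1×oxalato (-2 each), 1×hydroxo (-1 each), 1×aqua (neutral), 2×azido (-1 each); total -5. So Mo + (-5) = 2−, giving Mo = +3.
The complex ion is anionic, so molybdenum takes the -ate form molybdate(III).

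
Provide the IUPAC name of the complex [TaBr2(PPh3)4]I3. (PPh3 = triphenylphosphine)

The 3 iodide counter-ions carry a total charge of -3, so each complex ion is 3+.
Ligand charges: 4×triphenylphosphine (neutral), 2×bromo (-1 each); total -2. So Ta + (-2) = 3+, giving Ta = +5.
Ligands are named alphabetically: bromo before triphenylphosphine.

dibromotetrakis(triphenylphosphine)tantalum(V) iodide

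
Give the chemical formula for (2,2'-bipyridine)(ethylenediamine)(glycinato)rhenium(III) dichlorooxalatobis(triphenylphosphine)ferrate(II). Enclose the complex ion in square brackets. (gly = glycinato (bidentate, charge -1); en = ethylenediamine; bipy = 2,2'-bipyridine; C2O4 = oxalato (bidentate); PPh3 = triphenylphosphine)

Cation [Re…]: ligand charges -1, Re(III) ⇒ ion charge 2+.
Anion [Fe…]: ligand charges -4, Fe(II) ⇒ ion charge 2−.

[Re(bipy)(en)(gly)][Fe(C2O4)Cl2(PPh3)2]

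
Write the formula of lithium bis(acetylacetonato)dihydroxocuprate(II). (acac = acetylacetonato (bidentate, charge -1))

Ligands: 2 acetylacetonato (acac, -1), 2 hydroxo (OH, -1). Ligand charge sum = -4.
With Cu in oxidation state +2, the complex ion is [Cu...]^2−.
Charge balance with lithium (+1) requires 1 complex ion per 2 lithium.

Li2[Cu(acac)2(OH)2]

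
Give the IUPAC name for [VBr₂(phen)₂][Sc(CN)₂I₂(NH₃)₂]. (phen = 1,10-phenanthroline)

Scandium is always +3 in its complexes; the anion's ligand charges sum to -4, so the complex anion is 1−.
A 1:1 salt means the cation carries the equal and opposite charge, 1+.
Cation: ligand charges sum to -2; for the ion to be 1+, V = +3.

dibromobis(1,10-phenanthroline)vanadium(III) diamminedicyanodiiodoscandate(III)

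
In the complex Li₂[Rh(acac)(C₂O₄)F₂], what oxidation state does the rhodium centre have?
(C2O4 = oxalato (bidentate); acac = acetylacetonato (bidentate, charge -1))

+3

2 lithium outside the brackets (+1 each) → the complex ion is 2−.
Ligand charges: 1×C2O4 = -2; 2×F = -2; 1×acac = -1; sum -5.
Rh + (-5) = 2− ⇒ Rh is +3.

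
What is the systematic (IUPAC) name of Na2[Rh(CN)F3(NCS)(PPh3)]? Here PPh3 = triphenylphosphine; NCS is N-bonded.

sodium cyanotrifluoroisothiocyanato(triphenylphosphine)rhodate(III)

The 2 sodium counter-ions carry a total charge of +2, so each complex ion is 2−.
Ligand charges: 1×triphenylphosphine (neutral), 1×isothiocyanato (-1 each), 3×fluoro (-1 each), 1×cyano (-1 each); total -5. So Rh + (-5) = 2−, giving Rh = +3.
Ligands are named alphabetically: cyano before fluoro before isothiocyanato before triphenylphosphine.
The complex ion is anionic, so rhodium takes the -ate form rhodate(III).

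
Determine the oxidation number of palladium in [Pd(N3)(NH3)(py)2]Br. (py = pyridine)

+2

1 bromide outside the brackets (-1 each) → the complex ion is 1+.
Ligand charges: 2×py neutral; 1×NH3 neutral; 1×N3 = -1; sum -1.
Pd + (-1) = 1+ ⇒ Pd is +2.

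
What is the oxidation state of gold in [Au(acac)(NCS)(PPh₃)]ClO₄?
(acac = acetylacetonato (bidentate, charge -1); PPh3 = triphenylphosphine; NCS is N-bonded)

1 perchlorate outside the brackets (-1 each) → the complex ion is 1+.
Ligand charges: 1×acac = -1; 1×PPh3 neutral; 1×NCS = -1; sum -2.
Au + (-2) = 1+ ⇒ Au is +3.

+3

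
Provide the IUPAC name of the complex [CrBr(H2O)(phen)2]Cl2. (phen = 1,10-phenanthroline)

The 2 chloride counter-ions carry a total charge of -2, so each complex ion is 2+.
Ligand charges: 1×bromo (-1 each), 2×1,10-phenanthroline (neutral), 1×aqua (neutral); total -1. So Cr + (-1) = 2+, giving Cr = +3.
Ligands are named alphabetically: aqua before bromo before phenanthroline.

aquabromobis(1,10-phenanthroline)chromium(III) chloride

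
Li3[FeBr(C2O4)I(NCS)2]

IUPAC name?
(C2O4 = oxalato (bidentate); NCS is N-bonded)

lithium bromoiododiisothiocyanatooxalatoferrate(III)

The 3 lithium counter-ions carry a total charge of +3, so each complex ion is 3−.
Ligand charges: 1×bromo (-1 each), 1×oxalato (-2 each), 1×iodo (-1 each), 2×isothiocyanato (-1 each); total -6. So Fe + (-6) = 3−, giving Fe = +3.
Ligands are named alphabetically: bromo before iodo before isothiocyanato before oxalato.
The complex ion is anionic, so iron takes the -ate form ferrate(III).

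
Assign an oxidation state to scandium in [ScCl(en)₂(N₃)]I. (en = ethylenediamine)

1 iodide outside the brackets (-1 each) → the complex ion is 1+.
Ligand charges: 1×Cl = -1; 2×en neutral; 1×N3 = -1; sum -2.
Sc + (-2) = 1+ ⇒ Sc is +3.

+3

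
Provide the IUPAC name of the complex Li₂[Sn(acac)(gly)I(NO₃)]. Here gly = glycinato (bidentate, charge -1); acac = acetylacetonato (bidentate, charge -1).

The 2 lithium counter-ions carry a total charge of +2, so each complex ion is 2−.
Ligand charges: 1×iodo (-1 each), 1×nitrato (-1 each), 1×glycinato (-1 each), 1×acetylacetonato (-1 each); total -4. So Sn + (-4) = 2−, giving Sn = +2.
The complex ion is anionic, so tin takes the -ate form stannate(II).

lithium (acetylacetonato)(glycinato)iodonitratostannate(II)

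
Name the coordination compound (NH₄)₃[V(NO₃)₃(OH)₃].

ammonium trihydroxotrinitratovanadate(III)

The 3 ammonium counter-ions carry a total charge of +3, so each complex ion is 3−.
Ligand charges: 3×nitrato (-1 each), 3×hydroxo (-1 each); total -6. So V + (-6) = 3−, giving V = +3.
The complex ion is anionic, so vanadium takes the -ate form vanadate(III).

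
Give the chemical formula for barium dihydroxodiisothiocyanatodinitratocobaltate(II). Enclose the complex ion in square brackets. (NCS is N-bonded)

Ligands: 2 isothiocyanato (NCS, -1), 2 nitrato (NO3, -1), 2 hydroxo (OH, -1). Ligand charge sum = -6.
With Co in oxidation state +2, the complex ion is [Co...]^4−.
Charge balance with barium (+2) requires 1 complex ion per 2 barium.

Ba2[Co(NCS)2(NO3)2(OH)2]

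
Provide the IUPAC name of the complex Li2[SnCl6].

lithium hexachlorostannate(IV)

The 2 lithium counter-ions carry a total charge of +2, so each complex ion is 2−.
Ligand charges: 6×chloro (-1 each); total -6. So Sn + (-6) = 2−, giving Sn = +4.
The complex ion is anionic, so tin takes the -ate form stannate(IV).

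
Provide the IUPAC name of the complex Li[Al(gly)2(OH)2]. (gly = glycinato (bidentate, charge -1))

The 1 lithium counter-ion carries a total charge of +1, so each complex ion is 1−.
Ligand charges: 2×hydroxo (-1 each), 2×glycinato (-1 each); total -4. So Al + (-4) = 1−, giving Al = +3.
The complex ion is anionic, so aluminium takes the -ate form aluminate(III).

lithium bis(glycinato)dihydroxoaluminate(III)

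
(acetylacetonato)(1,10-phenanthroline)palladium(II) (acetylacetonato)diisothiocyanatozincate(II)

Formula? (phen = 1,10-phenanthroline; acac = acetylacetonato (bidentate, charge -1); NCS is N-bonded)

[Pd(acac)(phen)][Zn(acac)(NCS)2]

Cation [Pd…]: ligand charges -1, Pd(II) ⇒ ion charge 1+.
Anion [Zn…]: ligand charges -3, Zn(II) ⇒ ion charge 1−.
One 1+ cation balances one 1− anion.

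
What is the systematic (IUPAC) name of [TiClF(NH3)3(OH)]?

There is no counter-ion, so the complex is neutral overall.
Ligand charges: 1×hydroxo (-1 each), 3×ammine (neutral), 1×chloro (-1 each), 1×fluoro (-1 each); total -3. So Ti + (-3) = 0, giving Ti = +3.
Ligands are named alphabetically: ammine before chloro before fluoro before hydroxo.

triamminechlorofluorohydroxotitanium(III)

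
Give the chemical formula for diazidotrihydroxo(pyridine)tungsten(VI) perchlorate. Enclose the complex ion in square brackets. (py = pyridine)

Ligands: 3 hydroxo (OH, -1), 2 azido (N3, -1), 1 pyridine (py, neutral). Ligand charge sum = -5.
With W in oxidation state +6, the complex ion is [W...]^1+.
Charge balance with perchlorate (-1) requires 1 complex ion per 1 perchlorate.

[W(N3)2(OH)3(py)]ClO4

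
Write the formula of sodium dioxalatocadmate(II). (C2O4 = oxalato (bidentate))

Na2[Cd(C2O4)2]

Ligands: 2 oxalato (C2O4, -2). Ligand charge sum = -4.
Charge balance with sodium (+1) requires 1 complex ion per 2 sodium.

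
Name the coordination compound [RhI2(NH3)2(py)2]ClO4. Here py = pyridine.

diamminediiodobis(pyridine)rhodium(III) perchlorate

The 1 perchlorate counter-ion carries a total charge of -1, so each complex ion is 1+.
Ligand charges: 2×iodo (-1 each), 2×ammine (neutral), 2×pyridine (neutral); total -2. So Rh + (-2) = 1+, giving Rh = +3.
Ligands are named alphabetically: ammine before iodo before pyridine.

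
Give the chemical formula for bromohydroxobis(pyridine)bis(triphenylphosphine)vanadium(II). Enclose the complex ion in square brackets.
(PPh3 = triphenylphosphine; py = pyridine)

[VBr(OH)(PPh3)2(py)2]

Ligands: 2 triphenylphosphine (PPh3, neutral), 1 hydroxo (OH, -1), 1 bromo (Br, -1), 2 pyridine (py, neutral). Ligand charge sum = -2.
With V in oxidation state +2, the complex ion is [V...].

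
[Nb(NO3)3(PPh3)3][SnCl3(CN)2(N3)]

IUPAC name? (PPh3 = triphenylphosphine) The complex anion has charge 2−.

trinitratotris(triphenylphosphine)niobium(V) azidotrichlorodicyanostannate(IV)

Both ions are complex: the cation is named first with the plain metal name, the anion second with the -ate form; each ion's ligands are alphabetised independently.
The complex anion is given as 2−; its ligand charges sum to -6, so Sn = +4.
A 1:1 salt means the cation carries the equal and opposite charge, 2+.
Cation: ligand charges sum to -3; for the ion to be 2+, Nb = +5.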